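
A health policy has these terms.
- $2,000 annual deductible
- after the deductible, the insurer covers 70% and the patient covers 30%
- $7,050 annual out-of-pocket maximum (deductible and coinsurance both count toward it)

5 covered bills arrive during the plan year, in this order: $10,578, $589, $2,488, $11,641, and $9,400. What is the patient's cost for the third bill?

$746.40

Bill 1, $10,578: $2,000 finishes the deductible; $8,578 goes to coinsurance; 30% of $8,578 = $2,573.40. Patient pays $4,573.40; OOP now $4,573.40.
Bill 2, $589: deductible met; 30% of $589 = $176.70. Patient pays $176.70; OOP now $4,750.10.
Bill 3, $2,488: deductible met; 30% of $2,488 = $746.40. Patient owes $746.40 (running OOP $5,496.50).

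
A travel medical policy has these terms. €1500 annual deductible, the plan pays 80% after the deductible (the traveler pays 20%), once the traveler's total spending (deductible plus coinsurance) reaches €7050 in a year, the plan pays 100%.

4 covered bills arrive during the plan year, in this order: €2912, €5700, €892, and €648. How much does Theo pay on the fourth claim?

€129.60

#1 (€2912): €1500 finishes the deductible; €1412 goes to coinsurance; coinsurance €1412 × 20% = €282.40. Traveler pays €1782.40; OOP now €1782.40.
#2 (€5700): deductible met; 20% of €5700 = €1140. Traveler owes €1140 (running OOP €2922.40).
#3 (€892): deductible already satisfied, so traveler's share is 20% × €892 = €178.40. Traveler pays €178.40; OOP now €3100.80.
#4 (€648): deductible met; 20% of €648 = €129.60. Traveler owes €129.60 (running OOP €3230.40).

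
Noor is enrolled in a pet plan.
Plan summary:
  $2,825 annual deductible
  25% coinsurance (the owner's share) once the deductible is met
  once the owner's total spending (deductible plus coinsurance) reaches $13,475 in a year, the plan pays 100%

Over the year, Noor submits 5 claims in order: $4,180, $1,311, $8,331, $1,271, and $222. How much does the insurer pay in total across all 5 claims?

$9,367.50

#1 ($4,180): deductible takes $2,825, $1,355 remains; 25% of $1,355 = $338.75. Cost to owner: $3,163.75. OOP to date $3,163.75. Insurer: $4,180 − $3,163.75 = $1,016.25.
#2 ($1,311): deductible met; 25% of $1,311 = $327.75. Owner pays $327.75; OOP now $3,491.50. Insurer: $1,311 − $327.75 = $983.25.
#3 ($8,331): deductible met; 25% of $8,331 = $2,082.75. Cost to owner: $2,082.75. OOP to date $5,574.25. Plan pays $8,331 − $2,082.75 = $6,248.25.
#4 ($1,271): deductible already satisfied, so owner's share is 25% × $1,271 = $317.75. Owner pays $317.75; OOP now $5,892. Plan pays $1,271 − $317.75 = $953.25.
#5 ($222): deductible already satisfied, so owner's share is 25% × $222 = $55.50. Owner pays $55.50; OOP now $5,947.50. Plan pays $222 − $55.50 = $166.50.
Insurer total = bills − owner's total = $15,315 − $5,947.50 = $9,367.50.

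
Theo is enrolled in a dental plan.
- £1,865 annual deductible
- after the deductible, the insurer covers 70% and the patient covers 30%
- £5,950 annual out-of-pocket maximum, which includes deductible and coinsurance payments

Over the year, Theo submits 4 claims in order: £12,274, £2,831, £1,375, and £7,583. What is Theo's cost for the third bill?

Bill 1, £12,274: £1,865 to deductible, leaving £10,409; coinsurance £10,409 × 30% = £3,122.70. Cost to patient: £4,987.70. OOP to date £4,987.70.
Bill 2, £2,831: deductible already satisfied, so patient's share is 30% × £2,831 = £849.30. Patient pays £849.30; OOP now £5,837.
Bill 3, £1,375: deductible already satisfied, so patient's share is 30% × £1,375 = £412.50. Adding that to £5,837 gives £6,249.50, past the £5,950 cap; patient pays only £5,950 − £5,837 = £113.

£113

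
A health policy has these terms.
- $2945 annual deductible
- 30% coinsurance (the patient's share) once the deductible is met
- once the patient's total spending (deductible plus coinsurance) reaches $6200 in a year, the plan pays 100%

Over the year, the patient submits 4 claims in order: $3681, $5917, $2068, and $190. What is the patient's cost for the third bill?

$620.40

Claim 1 ($3681): $2945 to deductible, leaving $736; coinsurance $736 × 30% = $220.80. Cost to patient: $3165.80. OOP to date $3165.80.
Claim 2 ($5917): 30% coinsurance on $5917 = $1775.10. Cost to patient: $1775.10. OOP to date $4940.90.
Claim 3 ($2068): 30% coinsurance on $2068 = $620.40. Cost to patient: $620.40. OOP to date $5561.30.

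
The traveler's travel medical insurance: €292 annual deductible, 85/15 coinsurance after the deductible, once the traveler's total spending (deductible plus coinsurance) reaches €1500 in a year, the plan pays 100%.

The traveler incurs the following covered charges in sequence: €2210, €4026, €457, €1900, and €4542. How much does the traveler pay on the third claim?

€68.55

Claim 1 (€2210): €292 finishes the deductible; €1918 goes to coinsurance; coinsurance €1918 × 15% = €287.70. Traveler pays €579.70; OOP now €579.70.
Claim 2 (€4026): deductible already satisfied, so traveler's share is 15% × €4026 = €603.90. Traveler pays €603.90; OOP now €1183.60.
Claim 3 (€457): deductible met; 15% of €457 = €68.55. Traveler owes €68.55 (running OOP €1252.15).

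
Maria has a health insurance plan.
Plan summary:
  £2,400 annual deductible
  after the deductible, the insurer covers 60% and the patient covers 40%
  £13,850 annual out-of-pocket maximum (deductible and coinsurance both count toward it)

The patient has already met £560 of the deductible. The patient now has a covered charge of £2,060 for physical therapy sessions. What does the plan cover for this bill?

Remaining deductible: £2,400 − £560 = £1,840.
That leaves £2,060 − £1,840 = £220 for coinsurance.
40% of £220 = £88 falls to the patient.
So the patient owes £1,840 + £88 = £1,928 before any cap.
Year-to-date out-of-pocket becomes £560 + £1,928 = £2,488, still under the £13,850 maximum, so no cap applies.
The plan picks up £2,060 − £1,928 = £132.

£132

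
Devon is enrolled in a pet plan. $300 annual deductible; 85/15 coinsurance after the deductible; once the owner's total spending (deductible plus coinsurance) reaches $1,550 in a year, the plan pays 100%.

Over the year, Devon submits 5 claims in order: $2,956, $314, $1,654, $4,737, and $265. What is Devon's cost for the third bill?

$248.10

Claim 1 — $2,956: $300 to deductible, leaving $2,656; 15% of $2,656 = $398.40. Cost to owner: $698.40. OOP to date $698.40.
Claim 2 — $314: deductible already satisfied, so owner's share is 15% × $314 = $47.10. Owner owes $47.10 (running OOP $745.50).
Claim 3 — $1,654: deductible already satisfied, so owner's share is 15% × $1,654 = $248.10. Owner owes $248.10 (running OOP $993.60).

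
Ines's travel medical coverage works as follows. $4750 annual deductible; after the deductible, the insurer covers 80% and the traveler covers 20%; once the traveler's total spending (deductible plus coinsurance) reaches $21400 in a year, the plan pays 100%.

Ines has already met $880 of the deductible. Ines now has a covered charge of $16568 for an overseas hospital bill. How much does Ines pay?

$6409.60

Deductible still to meet: $4750 − $880 = $3870.
The remaining $12698 (= $16568 − $3870) moves to coinsurance.
20% of $12698 = $2539.60 falls to the traveler.
Traveler responsibility before any cap: $3870 + $2539.60 = $6409.60.
Year-to-date out-of-pocket becomes $880 + $6409.60 = $7289.60, still under the $21400 maximum, so no cap applies.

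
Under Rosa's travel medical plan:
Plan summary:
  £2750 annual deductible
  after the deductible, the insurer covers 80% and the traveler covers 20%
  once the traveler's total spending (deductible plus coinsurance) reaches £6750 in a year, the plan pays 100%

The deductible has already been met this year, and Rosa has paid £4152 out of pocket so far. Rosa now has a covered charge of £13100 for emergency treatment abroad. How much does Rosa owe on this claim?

With the deductible met, the entire £13100 is subject to coinsurance.
20% of £13100 = £2620 falls to the traveler.
That would bring total out-of-pocket to £6772, past the £6750 cap. The traveler is capped at £6750 − £4152 = £2598 on this claim.

£2598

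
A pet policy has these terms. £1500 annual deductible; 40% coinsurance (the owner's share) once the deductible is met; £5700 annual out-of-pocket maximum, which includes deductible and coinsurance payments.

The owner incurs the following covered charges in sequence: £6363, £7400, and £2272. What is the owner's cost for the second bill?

£2254.80

Bill 1, £6363: £1500 finishes the deductible; £4863 goes to coinsurance; 40% of £4863 = £1945.20. Owner owes £3445.20 (running OOP £3445.20).
Bill 2, £7400: deductible met; 40% of £7400 = £2960. That would push OOP to £6405.20, over the £5700 cap, so owner pays £5700 − £3445.20 = £2254.80.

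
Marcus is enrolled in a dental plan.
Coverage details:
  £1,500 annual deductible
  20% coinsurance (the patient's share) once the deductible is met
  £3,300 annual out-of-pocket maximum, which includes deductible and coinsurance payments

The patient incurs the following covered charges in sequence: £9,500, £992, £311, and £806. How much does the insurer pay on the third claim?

#1 (£9,500): £1,500 finishes the deductible; £8,000 goes to coinsurance; coinsurance £8,000 × 20% = £1,600. Patient pays £3,100; OOP now £3,100. Insurer: £9,500 − £3,100 = £6,400.
#2 (£992): deductible already satisfied, so patient's share is 20% × £992 = £198.40. Patient owes £198.40 (running OOP £3,298.40). Insurer: £992 − £198.40 = £793.60.
#3 (£311): 20% coinsurance on £311 = £62.20. That would push OOP to £3,360.60, over the £3,300 cap, so patient pays £3,300 − £3,298.40 = £1.60. Insurer: £311 − £1.60 = £309.40.

£309.40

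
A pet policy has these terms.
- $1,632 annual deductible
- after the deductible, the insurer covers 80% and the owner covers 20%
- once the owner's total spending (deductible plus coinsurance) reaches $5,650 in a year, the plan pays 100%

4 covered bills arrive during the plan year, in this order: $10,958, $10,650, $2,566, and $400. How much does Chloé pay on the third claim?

Claim 1 ($10,958): $1,632 finishes the deductible; $9,326 goes to coinsurance; coinsurance $9,326 × 20% = $1,865.20. Cost to owner: $3,497.20. OOP to date $3,497.20.
Claim 2 ($10,650): 20% coinsurance on $10,650 = $2,130. Owner owes $2,130 (running OOP $5,627.20).
Claim 3 ($2,566): deductible met; 20% of $2,566 = $513.20. Adding that to $5,627.20 gives $6,140.40, past the $5,650 cap; owner pays only $5,650 − $5,627.20 = $22.80.

$22.80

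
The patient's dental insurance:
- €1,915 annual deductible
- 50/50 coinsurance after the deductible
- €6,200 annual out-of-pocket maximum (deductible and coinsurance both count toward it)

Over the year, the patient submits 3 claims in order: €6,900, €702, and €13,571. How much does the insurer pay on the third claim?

Bill 1, €6,900: deductible takes €1,915, €4,985 remains; 50% of €4,985 = €2,492.50. Patient pays €4,407.50; OOP now €4,407.50. Plan pays €6,900 − €4,407.50 = €2,492.50.
Bill 2, €702: 50% coinsurance on €702 = €351. Patient owes €351 (running OOP €4,758.50). Plan pays €702 − €351 = €351.
Bill 3, €13,571: deductible already satisfied, so patient's share is 50% × €13,571 = €6,785.50. Adding that to €4,758.50 gives €11,544, past the €6,200 cap; patient pays only €6,200 − €4,758.50 = €1,441.50. Insurer: €13,571 − €1,441.50 = €12,129.50.

€12,129.50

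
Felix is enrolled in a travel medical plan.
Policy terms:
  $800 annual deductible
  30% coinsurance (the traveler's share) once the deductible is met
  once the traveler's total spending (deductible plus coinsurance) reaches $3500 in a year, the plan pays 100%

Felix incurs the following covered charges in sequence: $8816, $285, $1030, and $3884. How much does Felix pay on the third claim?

#1 ($8816): $800 finishes the deductible; $8016 goes to coinsurance; 30% of $8016 = $2404.80. Cost to traveler: $3204.80. OOP to date $3204.80.
#2 ($285): deductible already satisfied, so traveler's share is 30% × $285 = $85.50. Cost to traveler: $85.50. OOP to date $3290.30.
#3 ($1030): deductible already satisfied, so traveler's share is 30% × $1030 = $309. That would push OOP to $3599.30, over the $3500 cap, so traveler pays $3500 − $3290.30 = $209.70.

$209.70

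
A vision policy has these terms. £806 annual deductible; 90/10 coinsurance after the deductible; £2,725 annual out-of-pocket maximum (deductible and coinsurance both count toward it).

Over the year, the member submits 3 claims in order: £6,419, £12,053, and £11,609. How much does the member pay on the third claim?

Claim 1 (£6,419): £806 finishes the deductible; £5,613 goes to coinsurance; coinsurance £5,613 × 10% = £561.30. Cost to member: £1,367.30. OOP to date £1,367.30.
Claim 2 (£12,053): deductible already satisfied, so member's share is 10% × £12,053 = £1,205.30. Member pays £1,205.30; OOP now £2,572.60.
Claim 3 (£11,609): deductible already satisfied, so member's share is 10% × £11,609 = £1,160.90. OOP would hit £3,733.50 > £2,725, so the cap limits the member to £2,725 − £2,572.60 = £152.40.

£152.40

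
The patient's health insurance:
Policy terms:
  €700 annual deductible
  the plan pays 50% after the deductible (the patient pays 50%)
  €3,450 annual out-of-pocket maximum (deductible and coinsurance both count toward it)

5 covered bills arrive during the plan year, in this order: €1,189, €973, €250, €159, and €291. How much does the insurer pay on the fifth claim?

€145.50

#1 (€1,189): €700 finishes the deductible; €489 goes to coinsurance; coinsurance €489 × 50% = €244.50. Patient owes €944.50 (running OOP €944.50). Insurer: €1,189 − €944.50 = €244.50.
#2 (€973): deductible met; 50% of €973 = €486.50. Patient pays €486.50; OOP now €1,431. Plan pays €973 − €486.50 = €486.50.
#3 (€250): deductible already satisfied, so patient's share is 50% × €250 = €125. Patient pays €125; OOP now €1,556. Plan pays €250 − €125 = €125.
#4 (€159): deductible met; 50% of €159 = €79.50. Cost to patient: €79.50. OOP to date €1,635.50. Insurer: €159 − €79.50 = €79.50.
#5 (€291): 50% coinsurance on €291 = €145.50. Patient pays €145.50; OOP now €1,781. Insurer: €291 − €145.50 = €145.50.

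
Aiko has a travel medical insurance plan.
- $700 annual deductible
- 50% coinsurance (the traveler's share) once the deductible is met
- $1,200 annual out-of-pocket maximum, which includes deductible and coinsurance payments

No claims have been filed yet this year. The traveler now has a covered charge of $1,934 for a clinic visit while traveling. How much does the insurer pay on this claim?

$734

Deductible not yet touched, so the first $700 of the bill goes to the deductible.
That leaves $1,934 − $700 = $1,234 for coinsurance.
Coinsurance: $1,234 × 50% = $617.
That puts the traveler's cost at $700 + $617 = $1,317 before any cap.
Year-to-date out-of-pocket would reach $0 + $1,317 = $1,317, above the $1,200 maximum, so the traveler pays only $1,200 − $0 = $1,200.
Insurer pays the balance: $1,934 − $1,200 = $734.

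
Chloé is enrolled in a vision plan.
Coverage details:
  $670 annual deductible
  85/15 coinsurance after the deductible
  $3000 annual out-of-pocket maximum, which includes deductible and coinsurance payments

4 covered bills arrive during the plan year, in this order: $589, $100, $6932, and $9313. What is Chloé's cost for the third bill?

$1039.80

Claim 1 — $589: entire amount goes to the deductible. Member pays $589; OOP now $589.
Claim 2 — $100: $81 to deductible, leaving $19; coinsurance $19 × 15% = $2.85. Cost to member: $83.85. OOP to date $672.85.
Claim 3 — $6932: deductible already satisfied, so member's share is 15% × $6932 = $1039.80. Member pays $1039.80; OOP now $1712.65.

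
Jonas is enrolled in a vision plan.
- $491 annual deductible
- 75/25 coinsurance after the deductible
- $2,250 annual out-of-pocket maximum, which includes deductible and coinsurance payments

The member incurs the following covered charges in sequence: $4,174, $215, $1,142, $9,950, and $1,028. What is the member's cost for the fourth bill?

$499

Claim 1 ($4,174): $491 to deductible, leaving $3,683; coinsurance $3,683 × 25% = $920.75. Member pays $1,411.75; OOP now $1,411.75.
Claim 2 ($215): deductible already satisfied, so member's share is 25% × $215 = $53.75. Cost to member: $53.75. OOP to date $1,465.50.
Claim 3 ($1,142): deductible met; 25% of $1,142 = $285.50. Member pays $285.50; OOP now $1,751.
Claim 4 ($9,950): 25% coinsurance on $9,950 = $2,487.50. OOP would hit $4,238.50 > $2,250, so the cap limits the member to $2,250 − $1,751 = $499.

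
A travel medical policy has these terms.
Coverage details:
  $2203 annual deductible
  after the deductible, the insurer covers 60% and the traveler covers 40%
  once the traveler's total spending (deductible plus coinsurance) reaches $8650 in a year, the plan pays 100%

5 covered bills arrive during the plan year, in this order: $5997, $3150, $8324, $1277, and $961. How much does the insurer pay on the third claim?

#1 ($5997): $2203 to deductible, leaving $3794; coinsurance $3794 × 40% = $1517.60. Cost to traveler: $3720.60. OOP to date $3720.60. Insurer: $5997 − $3720.60 = $2276.40.
#2 ($3150): deductible met; 40% of $3150 = $1260. Traveler owes $1260 (running OOP $4980.60). Plan pays $3150 − $1260 = $1890.
#3 ($8324): 40% coinsurance on $8324 = $3329.60. Traveler pays $3329.60; OOP now $8310.20. Plan pays $8324 − $3329.60 = $4994.40.

$4994.40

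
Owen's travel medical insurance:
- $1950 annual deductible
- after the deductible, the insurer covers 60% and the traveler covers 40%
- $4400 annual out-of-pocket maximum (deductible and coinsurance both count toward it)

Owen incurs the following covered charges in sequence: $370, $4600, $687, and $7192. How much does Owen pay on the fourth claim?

$967.20

#1 ($370): all of it applies to the deductible. Traveler pays $370; OOP now $370.
#2 ($4600): $1580 to deductible, leaving $3020; coinsurance $3020 × 40% = $1208. Cost to traveler: $2788. OOP to date $3158.
#3 ($687): deductible met; 40% of $687 = $274.80. Traveler owes $274.80 (running OOP $3432.80).
#4 ($7192): 40% coinsurance on $7192 = $2876.80. Adding that to $3432.80 gives $6309.60, past the $4400 cap; traveler pays only $4400 − $3432.80 = $967.20.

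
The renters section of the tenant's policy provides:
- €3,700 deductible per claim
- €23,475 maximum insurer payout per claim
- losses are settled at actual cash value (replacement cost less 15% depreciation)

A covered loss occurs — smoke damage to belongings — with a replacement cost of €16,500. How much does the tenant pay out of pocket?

€6,175

Depreciate 15%: the covered value is €16,500 × 0.85 = €14,025.
Subtract the deductible: €14,025 − €3,700 = €10,325.
€10,325 is within the €23,475 limit, so the insurer pays €10,325.
Tenant's share is the uncovered remainder: €16,500 − €10,325 = €6,175.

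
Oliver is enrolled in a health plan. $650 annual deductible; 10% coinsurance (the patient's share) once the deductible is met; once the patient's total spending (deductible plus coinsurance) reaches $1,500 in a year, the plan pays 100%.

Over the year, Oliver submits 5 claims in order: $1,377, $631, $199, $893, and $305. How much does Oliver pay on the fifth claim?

$30.50

#1 ($1,377): deductible takes $650, $727 remains; coinsurance $727 × 10% = $72.70. Patient pays $722.70; OOP now $722.70.
#2 ($631): deductible met; 10% of $631 = $63.10. Cost to patient: $63.10. OOP to date $785.80.
#3 ($199): 10% coinsurance on $199 = $19.90. Patient pays $19.90; OOP now $805.70.
#4 ($893): deductible met; 10% of $893 = $89.30. Patient pays $89.30; OOP now $895.
#5 ($305): deductible met; 10% of $305 = $30.50. Patient owes $30.50 (running OOP $925.50).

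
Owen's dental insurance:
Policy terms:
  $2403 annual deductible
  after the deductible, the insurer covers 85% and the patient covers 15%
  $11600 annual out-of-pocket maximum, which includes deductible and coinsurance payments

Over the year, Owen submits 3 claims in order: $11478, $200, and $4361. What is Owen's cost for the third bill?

Claim 1 — $11478: deductible takes $2403, $9075 remains; coinsurance $9075 × 15% = $1361.25. Cost to patient: $3764.25. OOP to date $3764.25.
Claim 2 — $200: deductible met; 15% of $200 = $30. Patient owes $30 (running OOP $3794.25).
Claim 3 — $4361: 15% coinsurance on $4361 = $654.15. Patient pays $654.15; OOP now $4448.40.

$654.15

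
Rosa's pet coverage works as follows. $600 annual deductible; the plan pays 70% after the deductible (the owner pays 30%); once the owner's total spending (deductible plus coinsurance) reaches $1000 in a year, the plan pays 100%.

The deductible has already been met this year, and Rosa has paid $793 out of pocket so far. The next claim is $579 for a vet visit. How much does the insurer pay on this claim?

With the deductible met, the entire $579 is subject to coinsurance.
30% of $579 = $173.70 falls to the owner.
Cumulative spending $793 + $173.70 = $966.70 stays under the $1000 maximum.
The insurer covers the remainder: $579 − $173.70 = $405.30.

$405.30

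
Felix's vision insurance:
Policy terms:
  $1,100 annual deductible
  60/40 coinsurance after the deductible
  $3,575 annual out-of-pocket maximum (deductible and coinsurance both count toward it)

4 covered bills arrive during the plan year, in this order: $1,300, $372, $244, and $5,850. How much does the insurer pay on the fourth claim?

Claim 1 — $1,300: $1,100 to deductible, leaving $200; coinsurance $200 × 40% = $80. Cost to member: $1,180. OOP to date $1,180. Insurer: $1,300 − $1,180 = $120.
Claim 2 — $372: deductible already satisfied, so member's share is 40% × $372 = $148.80. Member pays $148.80; OOP now $1,328.80. Insurer: $372 − $148.80 = $223.20.
Claim 3 — $244: deductible already satisfied, so member's share is 40% × $244 = $97.60. Cost to member: $97.60. OOP to date $1,426.40. Insurer: $244 − $97.60 = $146.40.
Claim 4 — $5,850: deductible met; 40% of $5,850 = $2,340. OOP would hit $3,766.40 > $3,575, so the cap limits the member to $3,575 − $1,426.40 = $2,148.60. Plan pays $5,850 − $2,148.60 = $3,701.40.

$3,701.40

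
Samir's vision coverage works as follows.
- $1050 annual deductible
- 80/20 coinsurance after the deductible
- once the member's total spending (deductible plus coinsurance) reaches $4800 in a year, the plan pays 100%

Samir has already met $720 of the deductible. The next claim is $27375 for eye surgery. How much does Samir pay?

Deductible still to meet: $1050 − $720 = $330.
The remaining $27045 (= $27375 − $330) moves to coinsurance.
Coinsurance: $27045 × 20% = $5409.
That puts the member's cost at $330 + $5409 = $5739 before any cap.
Year-to-date out-of-pocket would reach $720 + $5739 = $6459, above the $4800 maximum, so the member pays only $4800 − $720 = $4080.

$4080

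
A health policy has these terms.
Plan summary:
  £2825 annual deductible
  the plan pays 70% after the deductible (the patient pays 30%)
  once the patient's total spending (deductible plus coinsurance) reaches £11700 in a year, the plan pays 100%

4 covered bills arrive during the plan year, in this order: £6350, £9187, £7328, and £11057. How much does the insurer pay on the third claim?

Claim 1 — £6350: deductible takes £2825, £3525 remains; patient's 30% is £1057.50. Cost to patient: £3882.50. OOP to date £3882.50. Insurer: £6350 − £3882.50 = £2467.50.
Claim 2 — £9187: deductible met; 30% of £9187 = £2756.10. Patient pays £2756.10; OOP now £6638.60. Plan pays £9187 − £2756.10 = £6430.90.
Claim 3 — £7328: 30% coinsurance on £7328 = £2198.40. Cost to patient: £2198.40. OOP to date £8837. Plan pays £7328 − £2198.40 = £5129.60.

£5129.60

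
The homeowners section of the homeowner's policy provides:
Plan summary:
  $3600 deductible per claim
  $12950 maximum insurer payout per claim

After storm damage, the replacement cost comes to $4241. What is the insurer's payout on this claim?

After the deductible, $4241 − $3600 = $641 remains.
$641 ≤ $12950, so the limit doesn't bind; insurer pays $641.

$641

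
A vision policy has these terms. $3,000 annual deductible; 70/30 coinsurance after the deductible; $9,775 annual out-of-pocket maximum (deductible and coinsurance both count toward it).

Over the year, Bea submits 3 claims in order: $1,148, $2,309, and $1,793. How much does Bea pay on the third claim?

#1 ($1,148): fully absorbed by the deductible. Member owes $1,148 (running OOP $1,148).
#2 ($2,309): $1,852 finishes the deductible; $457 goes to coinsurance; member's 30% is $137.10. Member owes $1,989.10 (running OOP $3,137.10).
#3 ($1,793): 30% coinsurance on $1,793 = $537.90. Member owes $537.90 (running OOP $3,675).

$537.90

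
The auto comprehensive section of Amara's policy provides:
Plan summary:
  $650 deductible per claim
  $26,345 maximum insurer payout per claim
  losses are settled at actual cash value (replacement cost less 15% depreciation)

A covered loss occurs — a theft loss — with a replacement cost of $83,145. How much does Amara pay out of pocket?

At 15% depreciation, ACV = $83,145 − $12,471.75 = $70,673.25.
Subtract the deductible: $70,673.25 − $650 = $70,023.25.
Since $70,023.25 > $26,345, the payout is capped at $26,345.
Policyholder's share is the uncovered remainder: $83,145 − $26,345 = $56,800.

$56,800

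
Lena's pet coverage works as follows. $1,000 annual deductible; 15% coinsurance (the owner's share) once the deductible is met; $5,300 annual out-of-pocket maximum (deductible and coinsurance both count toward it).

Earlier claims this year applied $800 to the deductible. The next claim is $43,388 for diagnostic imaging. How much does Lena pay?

$4,500

Remaining deductible: $1,000 − $800 = $200.
The remaining $43,188 (= $43,388 − $200) moves to coinsurance.
15% of $43,188 = $6,478.20 falls to the owner.
Owner responsibility before any cap: $200 + $6,478.20 = $6,678.20.
Year-to-date out-of-pocket would reach $800 + $6,678.20 = $7,478.20, above the $5,300 maximum, so the owner pays only $5,300 − $800 = $4,500.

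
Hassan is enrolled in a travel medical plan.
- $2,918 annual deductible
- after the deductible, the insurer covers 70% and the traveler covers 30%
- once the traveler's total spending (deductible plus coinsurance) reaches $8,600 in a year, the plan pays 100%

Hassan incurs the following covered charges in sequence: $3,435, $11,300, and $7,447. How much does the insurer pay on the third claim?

$5,310.10

#1 ($3,435): $2,918 to deductible, leaving $517; traveler's 30% is $155.10. Traveler pays $3,073.10; OOP now $3,073.10. Insurer: $3,435 − $3,073.10 = $361.90.
#2 ($11,300): 30% coinsurance on $11,300 = $3,390. Cost to traveler: $3,390. OOP to date $6,463.10. Insurer: $11,300 − $3,390 = $7,910.
#3 ($7,447): 30% coinsurance on $7,447 = $2,234.10. OOP would hit $8,697.20 > $8,600, so the cap limits the traveler to $8,600 − $6,463.10 = $2,136.90. Insurer: $7,447 − $2,136.90 = $5,310.10.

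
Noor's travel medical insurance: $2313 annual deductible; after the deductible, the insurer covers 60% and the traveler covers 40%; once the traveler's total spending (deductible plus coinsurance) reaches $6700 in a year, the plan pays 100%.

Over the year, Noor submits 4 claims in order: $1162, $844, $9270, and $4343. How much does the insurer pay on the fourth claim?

Claim 1 — $1162: fully absorbed by the deductible. Cost to traveler: $1162. OOP to date $1162. Insurer: $1162 − $1162 = $0.
Claim 2 — $844: entire amount goes to the deductible. Traveler owes $844 (running OOP $2006). Insurer: $844 − $844 = $0.
Claim 3 — $9270: deductible takes $307, $8963 remains; 40% of $8963 = $3585.20. Traveler pays $3892.20; OOP now $5898.20. Plan pays $9270 − $3892.20 = $5377.80.
Claim 4 — $4343: deductible met; 40% of $4343 = $1737.20. That would push OOP to $7635.40, over the $6700 cap, so traveler pays $6700 − $5898.20 = $801.80. Insurer: $4343 − $801.80 = $3541.20.

$3541.20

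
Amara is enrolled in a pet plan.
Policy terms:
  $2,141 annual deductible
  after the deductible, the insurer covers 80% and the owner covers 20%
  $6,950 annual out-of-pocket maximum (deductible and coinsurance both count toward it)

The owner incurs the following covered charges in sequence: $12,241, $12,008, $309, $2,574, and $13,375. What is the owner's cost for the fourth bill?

$325.60

Claim 1 ($12,241): deductible takes $2,141, $10,100 remains; coinsurance $10,100 × 20% = $2,020. Owner pays $4,161; OOP now $4,161.
Claim 2 ($12,008): deductible met; 20% of $12,008 = $2,401.60. Cost to owner: $2,401.60. OOP to date $6,562.60.
Claim 3 ($309): 20% coinsurance on $309 = $61.80. Owner owes $61.80 (running OOP $6,624.40).
Claim 4 ($2,574): 20% coinsurance on $2,574 = $514.80. That would push OOP to $7,139.20, over the $6,950 cap, so owner pays $6,950 − $6,624.40 = $325.60.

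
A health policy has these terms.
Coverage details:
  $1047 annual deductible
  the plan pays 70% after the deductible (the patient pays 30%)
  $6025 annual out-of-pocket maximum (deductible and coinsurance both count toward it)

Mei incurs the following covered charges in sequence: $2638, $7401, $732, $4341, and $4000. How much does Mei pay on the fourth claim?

$1302.30

Bill 1, $2638: deductible takes $1047, $1591 remains; 30% of $1591 = $477.30. Patient owes $1524.30 (running OOP $1524.30).
Bill 2, $7401: deductible met; 30% of $7401 = $2220.30. Patient pays $2220.30; OOP now $3744.60.
Bill 3, $732: 30% coinsurance on $732 = $219.60. Cost to patient: $219.60. OOP to date $3964.20.
Bill 4, $4341: deductible already satisfied, so patient's share is 30% × $4341 = $1302.30. Patient owes $1302.30 (running OOP $5266.50).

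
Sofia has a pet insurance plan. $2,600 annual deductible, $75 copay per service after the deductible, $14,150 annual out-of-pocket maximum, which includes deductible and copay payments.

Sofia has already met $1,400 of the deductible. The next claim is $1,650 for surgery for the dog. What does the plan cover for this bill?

$375

$1,400 of the $2,600 deductible is already met, leaving $1,200.
The remaining $450 (= $1,650 − $1,200) moves to the copay.
Copay on this service: $75.
So the owner owes $1,200 + $75 = $1,275 before any cap.
Year-to-date out-of-pocket becomes $1,400 + $1,275 = $2,675, still under the $14,150 maximum, so no cap applies.
The plan picks up $1,650 − $1,275 = $375.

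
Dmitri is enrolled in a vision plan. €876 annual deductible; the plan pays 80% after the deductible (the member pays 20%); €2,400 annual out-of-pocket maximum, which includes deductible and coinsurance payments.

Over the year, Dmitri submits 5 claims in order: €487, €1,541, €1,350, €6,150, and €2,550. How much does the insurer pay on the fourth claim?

Bill 1, €487: all of it applies to the deductible. Member pays €487; OOP now €487. Plan pays €487 − €487 = €0.
Bill 2, €1,541: €389 to deductible, leaving €1,152; coinsurance €1,152 × 20% = €230.40. Member pays €619.40; OOP now €1,106.40. Plan pays €1,541 − €619.40 = €921.60.
Bill 3, €1,350: 20% coinsurance on €1,350 = €270. Member pays €270; OOP now €1,376.40. Plan pays €1,350 − €270 = €1,080.
Bill 4, €6,150: deductible met; 20% of €6,150 = €1,230. Adding that to €1,376.40 gives €2,606.40, past the €2,400 cap; member pays only €2,400 − €1,376.40 = €1,023.60. Plan pays €6,150 − €1,023.60 = €5,126.40.

€5,126.40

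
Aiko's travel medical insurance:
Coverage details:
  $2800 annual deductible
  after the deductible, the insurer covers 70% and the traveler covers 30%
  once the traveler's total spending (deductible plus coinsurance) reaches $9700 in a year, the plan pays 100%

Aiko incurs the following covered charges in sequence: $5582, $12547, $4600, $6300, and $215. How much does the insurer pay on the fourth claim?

Claim 1 — $5582: $2800 finishes the deductible; $2782 goes to coinsurance; coinsurance $2782 × 30% = $834.60. Cost to traveler: $3634.60. OOP to date $3634.60. Insurer: $5582 − $3634.60 = $1947.40.
Claim 2 — $12547: 30% coinsurance on $12547 = $3764.10. Traveler pays $3764.10; OOP now $7398.70. Plan pays $12547 − $3764.10 = $8782.90.
Claim 3 — $4600: 30% coinsurance on $4600 = $1380. Traveler owes $1380 (running OOP $8778.70). Insurer: $4600 − $1380 = $3220.
Claim 4 — $6300: deductible met; 30% of $6300 = $1890. OOP would hit $10668.70 > $9700, so the cap limits the traveler to $9700 − $8778.70 = $921.30. Plan pays $6300 − $921.30 = $5378.70.

$5378.70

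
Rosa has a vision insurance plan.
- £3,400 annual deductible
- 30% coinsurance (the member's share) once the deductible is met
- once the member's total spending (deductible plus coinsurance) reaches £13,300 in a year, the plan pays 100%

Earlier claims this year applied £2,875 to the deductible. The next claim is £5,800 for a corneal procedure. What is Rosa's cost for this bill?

Remaining deductible: £3,400 − £2,875 = £525.
After the £525 deductible portion, £5,800 − £525 = £5,275 is subject to coinsurance.
Member's 30% share of £5,275 is £1,582.50.
That puts the member's cost at £525 + £1,582.50 = £2,107.50 before any cap.
Year-to-date out-of-pocket becomes £2,875 + £2,107.50 = £4,982.50, still under the £13,300 maximum, so no cap applies.

£2,107.50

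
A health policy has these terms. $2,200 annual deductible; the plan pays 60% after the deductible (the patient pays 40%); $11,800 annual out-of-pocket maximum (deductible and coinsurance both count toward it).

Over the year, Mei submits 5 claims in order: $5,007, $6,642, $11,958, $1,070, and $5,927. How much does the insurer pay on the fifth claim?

$5,317.80

Bill 1, $5,007: $2,200 to deductible, leaving $2,807; patient's 40% is $1,122.80. Patient owes $3,322.80 (running OOP $3,322.80). Plan pays $5,007 − $3,322.80 = $1,684.20.
Bill 2, $6,642: deductible met; 40% of $6,642 = $2,656.80. Cost to patient: $2,656.80. OOP to date $5,979.60. Insurer: $6,642 − $2,656.80 = $3,985.20.
Bill 3, $11,958: deductible already satisfied, so patient's share is 40% × $11,958 = $4,783.20. Patient owes $4,783.20 (running OOP $10,762.80). Insurer: $11,958 − $4,783.20 = $7,174.80.
Bill 4, $1,070: deductible met; 40% of $1,070 = $428. Patient owes $428 (running OOP $11,190.80). Plan pays $1,070 − $428 = $642.
Bill 5, $5,927: deductible already satisfied, so patient's share is 40% × $5,927 = $2,370.80. Adding that to $11,190.80 gives $13,561.60, past the $11,800 cap; patient pays only $11,800 − $11,190.80 = $609.20. Plan pays $5,927 − $609.20 = $5,317.80.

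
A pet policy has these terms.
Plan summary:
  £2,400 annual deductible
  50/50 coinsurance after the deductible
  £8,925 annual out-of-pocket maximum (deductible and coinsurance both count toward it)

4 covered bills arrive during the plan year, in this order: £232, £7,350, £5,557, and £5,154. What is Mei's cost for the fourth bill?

#1 (£232): all of it applies to the deductible. Owner owes £232 (running OOP £232).
#2 (£7,350): £2,168 finishes the deductible; £5,182 goes to coinsurance; 50% of £5,182 = £2,591. Owner owes £4,759 (running OOP £4,991).
#3 (£5,557): deductible met; 50% of £5,557 = £2,778.50. Owner owes £2,778.50 (running OOP £7,769.50).
#4 (£5,154): deductible already satisfied, so owner's share is 50% × £5,154 = £2,577. Adding that to £7,769.50 gives £10,346.50, past the £8,925 cap; owner pays only £8,925 − £7,769.50 = £1,155.50.

£1,155.50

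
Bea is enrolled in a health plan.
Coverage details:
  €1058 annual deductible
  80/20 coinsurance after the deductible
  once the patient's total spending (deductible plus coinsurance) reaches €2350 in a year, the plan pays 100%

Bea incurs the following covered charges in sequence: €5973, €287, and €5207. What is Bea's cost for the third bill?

Claim 1 — €5973: €1058 to deductible, leaving €4915; coinsurance €4915 × 20% = €983. Cost to patient: €2041. OOP to date €2041.
Claim 2 — €287: 20% coinsurance on €287 = €57.40. Patient pays €57.40; OOP now €2098.40.
Claim 3 — €5207: 20% coinsurance on €5207 = €1041.40. Adding that to €2098.40 gives €3139.80, past the €2350 cap; patient pays only €2350 − €2098.40 = €251.60.

€251.60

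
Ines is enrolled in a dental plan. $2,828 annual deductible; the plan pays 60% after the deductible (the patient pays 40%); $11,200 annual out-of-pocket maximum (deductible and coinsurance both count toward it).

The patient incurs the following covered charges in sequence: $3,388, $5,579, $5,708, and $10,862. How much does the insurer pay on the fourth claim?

Claim 1 — $3,388: $2,828 finishes the deductible; $560 goes to coinsurance; patient's 40% is $224. Cost to patient: $3,052. OOP to date $3,052. Insurer: $3,388 − $3,052 = $336.
Claim 2 — $5,579: deductible already satisfied, so patient's share is 40% × $5,579 = $2,231.60. Patient pays $2,231.60; OOP now $5,283.60. Plan pays $5,579 − $2,231.60 = $3,347.40.
Claim 3 — $5,708: deductible already satisfied, so patient's share is 40% × $5,708 = $2,283.20. Patient pays $2,283.20; OOP now $7,566.80. Insurer: $5,708 − $2,283.20 = $3,424.80.
Claim 4 — $10,862: deductible already satisfied, so patient's share is 40% × $10,862 = $4,344.80. Adding that to $7,566.80 gives $11,911.60, past the $11,200 cap; patient pays only $11,200 − $7,566.80 = $3,633.20. Insurer: $10,862 − $3,633.20 = $7,228.80.

$7,228.80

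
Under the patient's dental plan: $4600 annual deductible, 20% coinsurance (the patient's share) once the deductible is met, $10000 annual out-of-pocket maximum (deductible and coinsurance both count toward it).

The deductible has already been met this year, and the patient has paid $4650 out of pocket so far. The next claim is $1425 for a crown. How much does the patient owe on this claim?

With the deductible met, the entire $1425 is subject to coinsurance.
Patient's 20% share of $1425 is $285.
Total out-of-pocket so far would be $4650 + $285 = $4935, below the $10000 cap — no reduction.

$285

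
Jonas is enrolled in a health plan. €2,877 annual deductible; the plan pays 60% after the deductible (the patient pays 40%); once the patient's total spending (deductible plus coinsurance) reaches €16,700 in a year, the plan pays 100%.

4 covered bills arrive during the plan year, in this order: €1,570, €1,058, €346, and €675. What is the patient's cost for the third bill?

€287.80

Bill 1, €1,570: all of it applies to the deductible. Patient pays €1,570; OOP now €1,570.
Bill 2, €1,058: entire amount goes to the deductible. Patient pays €1,058; OOP now €2,628.
Bill 3, €346: €249 finishes the deductible; €97 goes to coinsurance; coinsurance €97 × 40% = €38.80. Patient owes €287.80 (running OOP €2,915.80).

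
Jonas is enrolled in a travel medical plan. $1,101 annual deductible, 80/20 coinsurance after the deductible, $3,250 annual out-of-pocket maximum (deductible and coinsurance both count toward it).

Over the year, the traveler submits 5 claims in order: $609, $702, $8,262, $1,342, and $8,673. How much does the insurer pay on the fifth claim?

Claim 1 ($609): all of it applies to the deductible. Traveler pays $609; OOP now $609. Plan pays $609 − $609 = $0.
Claim 2 ($702): $492 to deductible, leaving $210; traveler's 20% is $42. Traveler pays $534; OOP now $1,143. Insurer: $702 − $534 = $168.
Claim 3 ($8,262): deductible met; 20% of $8,262 = $1,652.40. Cost to traveler: $1,652.40. OOP to date $2,795.40. Plan pays $8,262 − $1,652.40 = $6,609.60.
Claim 4 ($1,342): 20% coinsurance on $1,342 = $268.40. Cost to traveler: $268.40. OOP to date $3,063.80. Plan pays $1,342 − $268.40 = $1,073.60.
Claim 5 ($8,673): deductible met; 20% of $8,673 = $1,734.60. Adding that to $3,063.80 gives $4,798.40, past the $3,250 cap; traveler pays only $3,250 − $3,063.80 = $186.20. Plan pays $8,673 − $186.20 = $8,486.80.

$8,486.80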